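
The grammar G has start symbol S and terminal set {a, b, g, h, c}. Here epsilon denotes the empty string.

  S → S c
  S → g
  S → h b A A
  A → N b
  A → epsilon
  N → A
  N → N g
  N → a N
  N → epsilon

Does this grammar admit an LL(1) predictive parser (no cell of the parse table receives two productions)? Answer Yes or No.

FIRST(S) = {g, h}
FIRST(A) = {epsilon, a, b, g}
FIRST(N) = {epsilon, a, b, g}
FOLLOW(S) = {$, c}
FOLLOW(A) = {$, a, b, c, g}
FOLLOW(N) = {b, g}
Cell M[A, a] receives both A → N b and A → epsilon — the grammar is not LL(1).

No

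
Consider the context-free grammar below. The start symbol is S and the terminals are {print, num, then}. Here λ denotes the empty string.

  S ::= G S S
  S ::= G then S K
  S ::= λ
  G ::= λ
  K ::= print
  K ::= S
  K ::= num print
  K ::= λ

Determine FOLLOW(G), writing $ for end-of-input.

{$, num, print, then}

FIRST(G) = {λ}
FIRST(S) = {λ, then}  (via G S S, G then S K)
FIRST(K) = {λ, num, print, then}  (via S)
FOLLOW(S) includes $ since S is the start symbol.
FOLLOW(S): in S::=G S S (occurrence 1), S is followed by S with FIRST {λ, then}; in S::=G S S (occurrence 1), the suffix after S is nullable (adds nothing new); in S::=G S S (occurrence 2), the suffix after S is empty (adds nothing new); in S::=G then S K, S is followed by K with FIRST {λ, num, print, then}; in S::=G then S K, the suffix after S is nullable (adds nothing new); in K::=S, the suffix after S is empty, so FOLLOW(S) ⊇ FOLLOW(K) = {$, num, print, then}. Thus FOLLOW(S) = {$, num, print, then}.
FOLLOW(G): in S::=G S S, G is followed by S S with FIRST {λ, then}; in S::=G S S, the suffix after G is nullable, so FOLLOW(G) ⊇ FOLLOW(S) = {$, num, print, then}; in S::=G then S K, G is followed by then S K with FIRST {then}. Thus FOLLOW(G) = {$, num, print, then}.
FOLLOW(K): in S::=G then S K, the suffix after K is empty, so FOLLOW(K) ⊇ FOLLOW(S) = {$, num, print, then}. Thus FOLLOW(K) = {$, num, print, then}.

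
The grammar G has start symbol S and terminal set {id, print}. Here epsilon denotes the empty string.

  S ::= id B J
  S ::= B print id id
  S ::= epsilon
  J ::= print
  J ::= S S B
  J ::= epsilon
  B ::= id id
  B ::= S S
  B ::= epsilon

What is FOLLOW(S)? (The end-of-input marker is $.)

FIRST(S) = {epsilon, id, print}  (via B print id id)
FIRST(B) = {epsilon, id, print}  (via S S)
FIRST(J) = {epsilon, id, print}  (via S S B)
FOLLOW(S) includes $ since S is the start symbol.
FOLLOW(S): in J::=S S B (occurrence 1), S is followed by S B with FIRST {epsilon, id, print}; in J::=S S B (occurrence 1), the suffix after S is nullable, so FOLLOW(S) ⊇ FOLLOW(J) = {$, id, print}; in J::=S S B (occurrence 2), S is followed by B with FIRST {epsilon, id, print}; in J::=S S B (occurrence 2), the suffix after S is nullable, so FOLLOW(S) ⊇ FOLLOW(J) = {$, id, print}; in B::=S S (occurrence 1), S is followed by S with FIRST {epsilon, id, print}; in B::=S S (occurrence 1), the suffix after S is nullable, so FOLLOW(S) ⊇ FOLLOW(B) = {$, id, print}; in B::=S S (occurrence 2), the suffix after S is empty, so FOLLOW(S) ⊇ FOLLOW(B) = {$, id, print}. Thus FOLLOW(S) = {$, id, print}.
FOLLOW(J): in S::=id B J, the suffix after J is empty, so FOLLOW(J) ⊇ FOLLOW(S) = {$, id, print}. Thus FOLLOW(J) = {$, id, print}.
FOLLOW(B): in S::=id B J, B is followed by J with FIRST {epsilon, id, print}; in S::=id B J, the suffix after B is nullable, so FOLLOW(B) ⊇ FOLLOW(S) = {$, id, print}; in S::=B print id id, B is followed by print id id with FIRST {print}; in J::=S S B, the suffix after B is empty, so FOLLOW(B) ⊇ FOLLOW(J) = {$, id, print}. Thus FOLLOW(B) = {$, id, print}.

{$, id, print}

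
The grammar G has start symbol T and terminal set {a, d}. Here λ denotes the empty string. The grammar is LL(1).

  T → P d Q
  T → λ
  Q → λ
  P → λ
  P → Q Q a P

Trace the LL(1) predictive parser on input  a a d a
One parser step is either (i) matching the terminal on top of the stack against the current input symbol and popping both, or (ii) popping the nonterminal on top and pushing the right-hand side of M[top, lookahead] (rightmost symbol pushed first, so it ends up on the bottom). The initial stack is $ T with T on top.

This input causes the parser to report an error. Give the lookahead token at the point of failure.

a

      Stack          Input      Action
   1  $ T            a a d a $  expand T → P d Q
   2  $ Q d P        a a d a $  expand P → Q Q a P
   3  $ Q d P a Q Q  a a d a $  expand Q → λ
   4  $ Q d P a Q    a a d a $  expand Q → λ
   5  $ Q d P a      a a d a $  match a
   6  $ Q d P        a d a $    expand P → Q Q a P
   7  $ Q d P a Q Q  a d a $    expand Q → λ
   8  $ Q d P a Q    a d a $    expand Q → λ
   9  $ Q d P a      a d a $    match a
  10  $ Q d P        d a $      expand P → λ
  11  $ Q d          d a $      match d
  12  $ Q            a $        expand Q → λ
  13  $              a $        error: stack empty but input remains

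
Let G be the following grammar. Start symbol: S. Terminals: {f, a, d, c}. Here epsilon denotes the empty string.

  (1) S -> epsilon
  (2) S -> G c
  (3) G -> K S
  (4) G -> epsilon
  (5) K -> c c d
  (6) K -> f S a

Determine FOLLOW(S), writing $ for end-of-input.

{$, a, c}

FIRST(K) = {c, f}
FIRST(G) = {epsilon, c, f}  (via K S)
FIRST(S) = {epsilon, c, f}  (via G c)
FOLLOW(S) includes $ since S is the start symbol.
FOLLOW(G): in S->G c, G is followed by c with FIRST {c}. Thus FOLLOW(G) = {c}.
FOLLOW(S): in G->K S, the suffix after S is empty, so FOLLOW(S) ⊇ FOLLOW(G) = {c}; in K->f S a, S is followed by a with FIRST {a}. Thus FOLLOW(S) = {$, a, c}.
FOLLOW(K): in G->K S, K is followed by S with FIRST {epsilon, c, f}; in G->K S, the suffix after K is nullable, so FOLLOW(K) ⊇ FOLLOW(G) = {c}. Thus FOLLOW(K) = {c, f}.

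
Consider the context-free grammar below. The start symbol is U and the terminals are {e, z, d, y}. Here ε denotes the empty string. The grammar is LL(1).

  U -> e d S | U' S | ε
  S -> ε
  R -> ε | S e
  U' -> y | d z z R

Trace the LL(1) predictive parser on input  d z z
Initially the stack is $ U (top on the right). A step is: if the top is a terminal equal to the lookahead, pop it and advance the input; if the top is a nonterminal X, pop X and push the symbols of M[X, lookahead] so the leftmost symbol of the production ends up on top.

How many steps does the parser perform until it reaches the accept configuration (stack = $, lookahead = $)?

     Stack        Input    Action
  1  $ U          d z z $  expand U -> U' S
  2  $ S U'       d z z $  expand U' -> d z z R
  3  $ S R z z d  d z z $  match d
  4  $ S R z z    z z $    match z
  5  $ S R z      z $      match z
  6  $ S R        $        expand R -> ε
  7  $ S          $        expand S -> ε
Accept reached after 7 steps.

7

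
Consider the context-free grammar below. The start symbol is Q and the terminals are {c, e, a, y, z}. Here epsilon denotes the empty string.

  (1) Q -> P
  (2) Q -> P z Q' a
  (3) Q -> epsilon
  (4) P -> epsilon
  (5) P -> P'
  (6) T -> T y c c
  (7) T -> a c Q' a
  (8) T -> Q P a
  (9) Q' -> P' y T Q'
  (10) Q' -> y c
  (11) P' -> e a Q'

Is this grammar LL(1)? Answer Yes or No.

No

FIRST(Q) = {epsilon, e, z}
FIRST(P) = {epsilon, e}
FIRST(T) = {a, e, z}
FIRST(Q') = {e, y}
FIRST(P') = {e}
FOLLOW(Q) = {$, a, e}
FOLLOW(P) = {$, a, e, z}
FOLLOW(T) = {e, y}
FOLLOW(Q') = {$, a, e, y, z}
FOLLOW(P') = {$, a, e, y, z}
Cell M[P, e] receives both P -> epsilon and P -> P' — the grammar is not LL(1).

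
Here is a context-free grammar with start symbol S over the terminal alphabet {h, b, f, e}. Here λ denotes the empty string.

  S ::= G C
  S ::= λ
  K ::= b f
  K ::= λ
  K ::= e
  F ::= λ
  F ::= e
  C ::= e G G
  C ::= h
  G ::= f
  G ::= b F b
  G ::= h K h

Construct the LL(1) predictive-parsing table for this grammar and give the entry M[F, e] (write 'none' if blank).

F ::= e

FIRST(K): from K::=b f we get {b}; from K::=λ we get {λ}; from K::=e we get {e}. So FIRST(K) = {λ, b, e}.
FIRST(F): from F::=λ we get {λ}; from F::=e we get {e}. So FIRST(F) = {λ, e}.
FIRST(C): from C::=e G G we get {e}; from C::=h we get {h}. So FIRST(C) = {e, h}.
FIRST(G): from G::=f we get {f}; from G::=b F b we get {b}; from G::=h K h we get {h}. So FIRST(G) = {b, f, h}.
FIRST(S): from S::=G C we get {b, f, h}; from S::=λ we get {λ}. So FIRST(S) = {λ, b, f, h}.
FOLLOW(S) includes $ since S is the start symbol.
FOLLOW(F): in G::=b F b, F is followed by b with FIRST {b}. Thus FOLLOW(F) = {b}.
For F ::= λ: FIRST(λ) = {λ}, so it goes in M[F, t] for t ∈ {}; since λ ∈ FIRST, also for every t ∈ FOLLOW(F) = {b}.
For F ::= e: FIRST(e) = {e}, so it goes in M[F, t] for t ∈ {e}.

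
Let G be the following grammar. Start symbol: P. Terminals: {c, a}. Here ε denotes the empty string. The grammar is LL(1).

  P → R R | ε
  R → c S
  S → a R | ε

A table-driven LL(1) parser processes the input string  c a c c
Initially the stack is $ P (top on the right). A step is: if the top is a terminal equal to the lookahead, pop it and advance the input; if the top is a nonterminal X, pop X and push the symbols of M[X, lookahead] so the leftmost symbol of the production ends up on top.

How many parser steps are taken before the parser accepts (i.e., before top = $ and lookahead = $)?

11

      Stack    Input      Action
   1  $ P      c a c c $  expand P → R R
   2  $ R R    c a c c $  expand R → c S
   3  $ R S c  c a c c $  match c
   4  $ R S    a c c $    expand S → a R
   5  $ R R a  a c c $    match a
   6  $ R R    c c $      expand R → c S
   7  $ R S c  c c $      match c
   8  $ R S    c $        expand S → ε
   9  $ R      c $        expand R → c S
  10  $ S c    c $        match c
  11  $ S      $          expand S → ε
Accept reached after 11 steps.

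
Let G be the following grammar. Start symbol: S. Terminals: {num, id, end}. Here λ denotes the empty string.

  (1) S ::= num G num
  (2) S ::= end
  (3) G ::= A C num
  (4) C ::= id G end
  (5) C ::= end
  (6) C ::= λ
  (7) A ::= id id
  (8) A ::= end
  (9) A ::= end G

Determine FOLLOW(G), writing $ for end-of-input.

FIRST(S) = {end, num}
FIRST(C) = {λ, end, id}
FIRST(A) = {end, id}
FIRST(G) = {end, id}  (via A C num)
FOLLOW(S) includes $ since S is the start symbol.
FOLLOW(S): S appears on no right-hand side. Thus FOLLOW(S) = {$}.
FOLLOW(C): in G::=A C num, C is followed by num with FIRST {num}. Thus FOLLOW(C) = {num}.
FOLLOW(A): in G::=A C num, A is followed by C num with FIRST {end, id, num}. Thus FOLLOW(A) = {end, id, num}.
FOLLOW(G): in S::=num G num, G is followed by num with FIRST {num}; in C::=id G end, G is followed by end with FIRST {end}; in A::=end G, the suffix after G is empty, so FOLLOW(G) ⊇ FOLLOW(A) = {end, id, num}. Thus FOLLOW(G) = {end, id, num}.

{end, id, num}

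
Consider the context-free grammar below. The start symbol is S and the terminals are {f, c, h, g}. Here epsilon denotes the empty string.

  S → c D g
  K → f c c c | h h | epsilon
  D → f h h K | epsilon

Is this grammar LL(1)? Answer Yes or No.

FIRST(S) = {c}
FIRST(K) = {epsilon, f, h}
FIRST(D) = {epsilon, f}
FOLLOW(S) = {$}
FOLLOW(K) = {g}
FOLLOW(D) = {g}
Each cell of M receives at most one production.

Yes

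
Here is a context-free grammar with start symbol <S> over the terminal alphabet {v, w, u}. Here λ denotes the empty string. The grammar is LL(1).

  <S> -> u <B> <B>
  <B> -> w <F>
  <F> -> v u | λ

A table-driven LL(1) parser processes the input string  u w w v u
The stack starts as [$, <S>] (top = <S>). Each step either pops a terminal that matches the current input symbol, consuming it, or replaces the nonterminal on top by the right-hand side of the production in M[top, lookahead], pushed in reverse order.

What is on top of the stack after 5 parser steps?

<B>

step 1: stack=$ <S>  input=u w w v u $  — expand <S> -> u <B> <B>
step 2: stack=$ <B> <B> u  input=u w w v u $  — match u
step 3: stack=$ <B> <B>  input=w w v u $  — expand <B> -> w <F>
step 4: stack=$ <B> <F> w  input=w w v u $  — match w
step 5: stack=$ <B> <F>  input=w v u $  — expand <F> -> λ
Stack after step 5: $ <B> (top = <B>).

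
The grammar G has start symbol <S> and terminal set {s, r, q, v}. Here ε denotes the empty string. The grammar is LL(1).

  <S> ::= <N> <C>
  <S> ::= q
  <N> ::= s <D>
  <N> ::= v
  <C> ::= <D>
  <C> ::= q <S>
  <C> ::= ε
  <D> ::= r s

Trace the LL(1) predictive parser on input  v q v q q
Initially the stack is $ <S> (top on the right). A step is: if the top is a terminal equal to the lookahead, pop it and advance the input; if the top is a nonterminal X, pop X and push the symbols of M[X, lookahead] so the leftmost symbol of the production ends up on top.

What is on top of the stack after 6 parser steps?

step 1: stack=$ <S>  input=v q v q q $  — expand <S> ::= <N> <C>
step 2: stack=$ <C> <N>  input=v q v q q $  — expand <N> ::= v
step 3: stack=$ <C> v  input=v q v q q $  — match v
step 4: stack=$ <C>  input=q v q q $  — expand <C> ::= q <S>
step 5: stack=$ <S> q  input=q v q q $  — match q
step 6: stack=$ <S>  input=v q q $  — expand <S> ::= <N> <C>
Stack after step 6: $ <C> <N> (top = <N>).

<N>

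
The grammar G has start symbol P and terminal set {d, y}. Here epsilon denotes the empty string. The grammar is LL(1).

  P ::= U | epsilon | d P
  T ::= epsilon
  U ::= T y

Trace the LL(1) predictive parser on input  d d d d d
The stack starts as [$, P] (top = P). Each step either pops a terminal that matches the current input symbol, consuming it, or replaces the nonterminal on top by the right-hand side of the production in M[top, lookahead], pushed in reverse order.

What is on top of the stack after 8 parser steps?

     Stack  Input        Action
  1  $ P    d d d d d $  expand P ::= d P
  2  $ P d  d d d d d $  match d
  3  $ P    d d d d $    expand P ::= d P
  4  $ P d  d d d d $    match d
  5  $ P    d d d $      expand P ::= d P
  6  $ P d  d d d $      match d
  7  $ P    d d $        expand P ::= d P
  8  $ P d  d d $        match d
Stack after step 8: $ P (top = P).

P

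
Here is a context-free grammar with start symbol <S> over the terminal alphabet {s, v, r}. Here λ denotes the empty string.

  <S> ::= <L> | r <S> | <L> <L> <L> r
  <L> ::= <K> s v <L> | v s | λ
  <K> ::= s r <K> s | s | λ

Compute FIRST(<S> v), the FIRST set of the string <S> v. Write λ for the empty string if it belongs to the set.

{r, s, v}

FIRST(<K>) = {λ, s}
FIRST(<L>) = {λ, s, v}  (via <K> s v <L>)
FIRST(<S>) = {λ, r, s, v}  (via <L>, <L> <L> <L> r)
FIRST(<S> v): take FIRST of each symbol in turn, carrying on past any symbol whose FIRST contains λ; result {r, s, v}.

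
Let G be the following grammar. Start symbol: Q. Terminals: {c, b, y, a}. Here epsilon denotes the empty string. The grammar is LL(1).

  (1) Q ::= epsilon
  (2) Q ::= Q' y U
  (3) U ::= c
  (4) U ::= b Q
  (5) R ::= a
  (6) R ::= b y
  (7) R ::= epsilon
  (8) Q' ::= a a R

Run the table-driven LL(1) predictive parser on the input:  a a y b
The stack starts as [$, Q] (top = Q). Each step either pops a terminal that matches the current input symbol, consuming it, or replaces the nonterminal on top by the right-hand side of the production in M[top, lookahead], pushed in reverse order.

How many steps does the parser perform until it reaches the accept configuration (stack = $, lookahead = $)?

     Stack        Input      Action
  1  $ Q          a a y b $  expand Q ::= Q' y U
  2  $ U y Q'     a a y b $  expand Q' ::= a a R
  3  $ U y R a a  a a y b $  match a
  4  $ U y R a    a y b $    match a
  5  $ U y R      y b $      expand R ::= epsilon
  6  $ U y        y b $      match y
  7  $ U          b $        expand U ::= b Q
  8  $ Q b        b $        match b
  9  $ Q          $          expand Q ::= epsilon
Accept reached after 9 steps.

9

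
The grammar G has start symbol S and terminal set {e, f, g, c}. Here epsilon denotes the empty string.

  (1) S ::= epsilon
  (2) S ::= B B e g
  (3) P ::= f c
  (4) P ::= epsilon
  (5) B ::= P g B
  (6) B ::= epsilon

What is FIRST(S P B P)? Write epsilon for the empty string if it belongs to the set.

FIRST(P) = {epsilon, f}
FIRST(B) = {epsilon, f, g}  (via P g B)
FIRST(S) = {epsilon, e, f, g}  (via B B e g)
FIRST(S P B P): take FIRST of each symbol in turn, carrying on past any symbol whose FIRST contains epsilon; result {epsilon, e, f, g}.

{epsilon, e, f, g}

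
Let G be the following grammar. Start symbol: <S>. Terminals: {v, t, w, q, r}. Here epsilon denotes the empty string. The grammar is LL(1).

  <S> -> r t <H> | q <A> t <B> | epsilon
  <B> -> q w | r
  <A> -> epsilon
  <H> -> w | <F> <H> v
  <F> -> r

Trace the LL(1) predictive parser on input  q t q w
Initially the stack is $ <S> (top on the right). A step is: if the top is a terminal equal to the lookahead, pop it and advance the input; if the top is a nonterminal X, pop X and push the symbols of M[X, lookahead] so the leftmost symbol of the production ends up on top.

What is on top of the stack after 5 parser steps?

q

     Stack          Input      Action
  1  $ <S>          q t q w $  expand <S> -> q <A> t <B>
  2  $ <B> t <A> q  q t q w $  match q
  3  $ <B> t <A>    t q w $    expand <A> -> epsilon
  4  $ <B> t        t q w $    match t
  5  $ <B>          q w $      expand <B> -> q w
Stack after step 5: $ w q (top = q).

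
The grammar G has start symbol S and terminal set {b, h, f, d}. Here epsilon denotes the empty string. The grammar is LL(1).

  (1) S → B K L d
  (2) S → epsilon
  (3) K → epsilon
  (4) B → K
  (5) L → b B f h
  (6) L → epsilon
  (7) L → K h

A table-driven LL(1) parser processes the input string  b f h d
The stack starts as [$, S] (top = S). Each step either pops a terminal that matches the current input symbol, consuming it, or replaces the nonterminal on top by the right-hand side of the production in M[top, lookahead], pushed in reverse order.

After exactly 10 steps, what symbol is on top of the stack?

d

      Stack        Input      Action
   1  $ S          b f h d $  expand S → B K L d
   2  $ d L K B    b f h d $  expand B → K
   3  $ d L K K    b f h d $  expand K → epsilon
   4  $ d L K      b f h d $  expand K → epsilon
   5  $ d L        b f h d $  expand L → b B f h
   6  $ d h f B b  b f h d $  match b
   7  $ d h f B    f h d $    expand B → K
   8  $ d h f K    f h d $    expand K → epsilon
   9  $ d h f      f h d $    match f
  10  $ d h        h d $      match h
Stack after step 10: $ d (top = d).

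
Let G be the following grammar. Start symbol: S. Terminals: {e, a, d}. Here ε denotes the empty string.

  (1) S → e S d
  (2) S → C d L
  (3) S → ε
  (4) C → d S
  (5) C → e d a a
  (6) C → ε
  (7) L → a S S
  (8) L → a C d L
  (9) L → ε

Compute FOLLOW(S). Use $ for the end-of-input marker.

{$, d, e}

FIRST(C) = {ε, d, e}
FIRST(L) = {ε, a}
FIRST(S) = {ε, d, e}  (via C d L)
FOLLOW(S) includes $ since S is the start symbol.
FOLLOW(C): in S→C d L, C is followed by d L with FIRST {d}; in L→a C d L, C is followed by d L with FIRST {d}. Thus FOLLOW(C) = {d}.
FOLLOW(S): in S→e S d, S is followed by d with FIRST {d}; in C→d S, the suffix after S is empty, so FOLLOW(S) ⊇ FOLLOW(C) = {d}; in L→a S S (occurrence 1), S is followed by S with FIRST {ε, d, e}; in L→a S S (occurrence 1), the suffix after S is nullable, so FOLLOW(S) ⊇ FOLLOW(L) = {$, d, e}; in L→a S S (occurrence 2), the suffix after S is empty, so FOLLOW(S) ⊇ FOLLOW(L) = {$, d, e}. Thus FOLLOW(S) = {$, d, e}.
FOLLOW(L): in S→C d L, the suffix after L is empty, so FOLLOW(L) ⊇ FOLLOW(S) = {$, d, e}; in L→a C d L, the suffix after L is empty (adds nothing new). Thus FOLLOW(L) = {$, d, e}.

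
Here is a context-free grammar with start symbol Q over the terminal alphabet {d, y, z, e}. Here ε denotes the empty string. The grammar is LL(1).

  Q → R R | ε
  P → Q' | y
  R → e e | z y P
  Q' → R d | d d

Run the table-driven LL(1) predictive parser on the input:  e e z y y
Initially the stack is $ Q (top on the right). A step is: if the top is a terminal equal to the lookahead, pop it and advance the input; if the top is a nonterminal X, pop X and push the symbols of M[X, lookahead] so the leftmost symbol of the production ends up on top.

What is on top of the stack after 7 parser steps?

P

step 1: stack=$ Q  input=e e z y y $  — expand Q → R R
step 2: stack=$ R R  input=e e z y y $  — expand R → e e
step 3: stack=$ R e e  input=e e z y y $  — match e
step 4: stack=$ R e  input=e z y y $  — match e
step 5: stack=$ R  input=z y y $  — expand R → z y P
step 6: stack=$ P y z  input=z y y $  — match z
step 7: stack=$ P y  input=y y $  — match y
Stack after step 7: $ P (top = P).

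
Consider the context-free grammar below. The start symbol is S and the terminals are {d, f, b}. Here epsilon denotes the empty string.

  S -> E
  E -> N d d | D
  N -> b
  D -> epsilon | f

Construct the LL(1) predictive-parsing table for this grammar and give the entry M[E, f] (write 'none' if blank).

FIRST(N) = {b}
FIRST(D) = {epsilon, f}
FIRST(E) = {epsilon, b, f}  (via N d d, D)
FIRST(S) = {epsilon, b, f}  (via E)
FOLLOW(S) includes $ since S is the start symbol.
FOLLOW(S): S appears on no right-hand side. Thus FOLLOW(S) = {$}.
FOLLOW(E): in S->E, the suffix after E is empty, so FOLLOW(E) ⊇ FOLLOW(S) = {$}. Thus FOLLOW(E) = {$}.
For E -> N d d: FIRST(N d d) = {b}, so it goes in M[E, t] for t ∈ {b}.
For E -> D: FIRST(D) = {epsilon, f}, so it goes in M[E, t] for t ∈ {f}; since epsilon ∈ FIRST, also for every t ∈ FOLLOW(E) = {$}.

E -> D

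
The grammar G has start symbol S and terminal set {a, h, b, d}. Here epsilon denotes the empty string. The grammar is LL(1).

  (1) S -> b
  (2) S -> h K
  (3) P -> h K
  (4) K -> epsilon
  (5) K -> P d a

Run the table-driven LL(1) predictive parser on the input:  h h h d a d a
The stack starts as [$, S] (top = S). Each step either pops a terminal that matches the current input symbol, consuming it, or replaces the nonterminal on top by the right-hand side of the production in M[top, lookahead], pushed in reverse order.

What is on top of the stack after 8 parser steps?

K

     Stack          Input            Action
  1  $ S            h h h d a d a $  expand S -> h K
  2  $ K h          h h h d a d a $  match h
  3  $ K            h h d a d a $    expand K -> P d a
  4  $ a d P        h h d a d a $    expand P -> h K
  5  $ a d K h      h h d a d a $    match h
  6  $ a d K        h d a d a $      expand K -> P d a
  7  $ a d a d P    h d a d a $      expand P -> h K
  8  $ a d a d K h  h d a d a $      match h
Stack after step 8: $ a d a d K (top = K).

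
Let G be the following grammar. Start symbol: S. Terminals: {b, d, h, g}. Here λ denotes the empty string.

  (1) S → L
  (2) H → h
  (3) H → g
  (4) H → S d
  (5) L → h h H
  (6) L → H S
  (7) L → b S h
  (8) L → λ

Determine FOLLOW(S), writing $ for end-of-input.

{$, d, h}

FIRST(S) = {λ, b, d, g, h}  (via L)
FIRST(H) = {b, d, g, h}  (via S d)
FIRST(L) = {λ, b, d, g, h}  (via H S)
FOLLOW(S) includes $ since S is the start symbol.
FOLLOW(S): in H→S d, S is followed by d with FIRST {d}; in L→H S, the suffix after S is empty, so FOLLOW(S) ⊇ FOLLOW(L) = {$, d, h}; in L→b S h, S is followed by h with FIRST {h}. Thus FOLLOW(S) = {$, d, h}.
FOLLOW(L): in S→L, the suffix after L is empty, so FOLLOW(L) ⊇ FOLLOW(S) = {$, d, h}. Thus FOLLOW(L) = {$, d, h}.
FOLLOW(H): in L→h h H, the suffix after H is empty, so FOLLOW(H) ⊇ FOLLOW(L) = {$, d, h}; in L→H S, H is followed by S with FIRST {λ, b, d, g, h}; in L→H S, the suffix after H is nullable, so FOLLOW(H) ⊇ FOLLOW(L) = {$, d, h}. Thus FOLLOW(H) = {$, b, d, g, h}.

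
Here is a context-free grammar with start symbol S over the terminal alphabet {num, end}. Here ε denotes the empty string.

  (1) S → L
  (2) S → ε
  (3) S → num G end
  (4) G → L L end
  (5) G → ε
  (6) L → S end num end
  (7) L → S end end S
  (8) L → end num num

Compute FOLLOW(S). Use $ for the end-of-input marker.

{$, end, num}

FIRST(S) = {ε, end, num}  (via L)
FIRST(L) = {end, num}  (via S end num end, S end end S)
FIRST(G) = {ε, end, num}  (via L L end)
FOLLOW(S) includes $ since S is the start symbol.
FOLLOW(G): in S→num G end, G is followed by end with FIRST {end}. Thus FOLLOW(G) = {end}.
FOLLOW(S): in L→S end num end, S is followed by end num end with FIRST {end}; in L→S end end S (occurrence 1), S is followed by end end S with FIRST {end}; in L→S end end S (occurrence 2), the suffix after S is empty, so FOLLOW(S) ⊇ FOLLOW(L) = {$, end, num}. Thus FOLLOW(S) = {$, end, num}.
FOLLOW(L): in S→L, the suffix after L is empty, so FOLLOW(L) ⊇ FOLLOW(S) = {$, end, num}; in G→L L end (occurrence 1), L is followed by L end with FIRST {end, num}; in G→L L end (occurrence 2), L is followed by end with FIRST {end}. Thus FOLLOW(L) = {$, end, num}.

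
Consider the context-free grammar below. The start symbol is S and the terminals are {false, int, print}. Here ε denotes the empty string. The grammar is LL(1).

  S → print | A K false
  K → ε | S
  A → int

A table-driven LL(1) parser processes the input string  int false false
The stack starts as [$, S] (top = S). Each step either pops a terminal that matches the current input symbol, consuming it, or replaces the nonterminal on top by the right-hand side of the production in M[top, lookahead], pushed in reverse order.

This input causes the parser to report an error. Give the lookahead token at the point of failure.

false

     Stack          Input              Action
  1  $ S            int false false $  expand S → A K false
  2  $ false K A    int false false $  expand A → int
  3  $ false K int  int false false $  match int
  4  $ false K      false false $      expand K → ε
  5  $ false        false false $      match false
  6  $              false $            error: stack empty but input remains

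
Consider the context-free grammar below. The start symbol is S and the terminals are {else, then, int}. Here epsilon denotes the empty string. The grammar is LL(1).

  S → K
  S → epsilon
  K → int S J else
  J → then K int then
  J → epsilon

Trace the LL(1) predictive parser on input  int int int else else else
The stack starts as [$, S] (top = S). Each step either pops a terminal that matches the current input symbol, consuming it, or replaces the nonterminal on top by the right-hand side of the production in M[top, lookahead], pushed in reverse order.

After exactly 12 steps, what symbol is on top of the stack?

J

      Stack                         Input                         Action
   1  $ S                           int int int else else else $  expand S → K
   2  $ K                           int int int else else else $  expand K → int S J else
   3  $ else J S int                int int int else else else $  match int
   4  $ else J S                    int int else else else $      expand S → K
   5  $ else J K                    int int else else else $      expand K → int S J else
   6  $ else J else J S int         int int else else else $      match int
   7  $ else J else J S             int else else else $          expand S → K
   8  $ else J else J K             int else else else $          expand K → int S J else
   9  $ else J else J else J S int  int else else else $          match int
  10  $ else J else J else J S      else else else $              expand S → epsilon
  11  $ else J else J else J        else else else $              expand J → epsilon
  12  $ else J else J else          else else else $              match else
Stack after step 12: $ else J else J (top = J).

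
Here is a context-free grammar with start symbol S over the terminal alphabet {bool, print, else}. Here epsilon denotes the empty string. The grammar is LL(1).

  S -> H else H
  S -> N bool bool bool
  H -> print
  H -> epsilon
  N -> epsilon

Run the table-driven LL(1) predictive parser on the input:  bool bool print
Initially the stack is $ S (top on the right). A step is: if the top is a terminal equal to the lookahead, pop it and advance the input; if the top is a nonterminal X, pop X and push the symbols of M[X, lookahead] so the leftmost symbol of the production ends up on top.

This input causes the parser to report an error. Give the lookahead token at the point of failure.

print

step 1: stack=$ S  input=bool bool print $  — expand S -> N bool bool bool
step 2: stack=$ bool bool bool N  input=bool bool print $  — expand N -> epsilon
step 3: stack=$ bool bool bool  input=bool bool print $  — match bool
step 4: stack=$ bool bool  input=bool print $  — match bool
step 5: stack=$ bool  input=print $  — error: top is terminal bool but lookahead is print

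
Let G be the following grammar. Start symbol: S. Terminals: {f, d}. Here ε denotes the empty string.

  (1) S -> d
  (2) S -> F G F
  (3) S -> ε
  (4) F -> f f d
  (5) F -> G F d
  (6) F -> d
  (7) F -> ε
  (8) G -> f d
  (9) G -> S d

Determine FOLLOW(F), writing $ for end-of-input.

{$, d, f}

FIRST(S) = {ε, d, f}  (via F G F)
FIRST(G) = {d, f}  (via S d)
FIRST(F) = {ε, d, f}  (via G F d)
FOLLOW(S) includes $ since S is the start symbol.
FOLLOW(S): in G->S d, S is followed by d with FIRST {d}. Thus FOLLOW(S) = {$, d}.
FOLLOW(F): in S->F G F (occurrence 1), F is followed by G F with FIRST {d, f}; in S->F G F (occurrence 2), the suffix after F is empty, so FOLLOW(F) ⊇ FOLLOW(S) = {$, d}; in F->G F d, F is followed by d with FIRST {d}. Thus FOLLOW(F) = {$, d, f}.
FOLLOW(G): in S->F G F, G is followed by F with FIRST {ε, d, f}; in S->F G F, the suffix after G is nullable, so FOLLOW(G) ⊇ FOLLOW(S) = {$, d}; in F->G F d, G is followed by F d with FIRST {d, f}. Thus FOLLOW(G) = {$, d, f}.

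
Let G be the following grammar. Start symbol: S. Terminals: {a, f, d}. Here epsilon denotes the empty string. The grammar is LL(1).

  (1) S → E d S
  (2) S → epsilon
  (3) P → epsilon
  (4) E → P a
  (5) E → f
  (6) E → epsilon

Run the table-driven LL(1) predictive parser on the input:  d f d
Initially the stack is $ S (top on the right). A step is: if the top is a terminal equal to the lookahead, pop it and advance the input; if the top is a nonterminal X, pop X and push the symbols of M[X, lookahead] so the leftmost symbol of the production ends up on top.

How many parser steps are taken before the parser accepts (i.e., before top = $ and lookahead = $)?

8

step 1: stack=$ S  input=d f d $  — expand S → E d S
step 2: stack=$ S d E  input=d f d $  — expand E → epsilon
step 3: stack=$ S d  input=d f d $  — match d
step 4: stack=$ S  input=f d $  — expand S → E d S
step 5: stack=$ S d E  input=f d $  — expand E → f
step 6: stack=$ S d f  input=f d $  — match f
step 7: stack=$ S d  input=d $  — match d
step 8: stack=$ S  input=$  — expand S → epsilon
Accept reached after 8 steps.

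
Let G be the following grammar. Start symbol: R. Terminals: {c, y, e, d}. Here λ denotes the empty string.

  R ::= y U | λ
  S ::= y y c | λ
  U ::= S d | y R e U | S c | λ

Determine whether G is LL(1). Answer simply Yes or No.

No

FIRST(R) = {λ, y}
FIRST(S) = {λ, y}
FIRST(U) = {λ, c, d, y}
FOLLOW(R) = {$, e}
FOLLOW(S) = {c, d}
FOLLOW(U) = {$, e}
Cell M[U, y] receives both U ::= S d and U ::= y R e U and U ::= S c — the grammar is not LL(1).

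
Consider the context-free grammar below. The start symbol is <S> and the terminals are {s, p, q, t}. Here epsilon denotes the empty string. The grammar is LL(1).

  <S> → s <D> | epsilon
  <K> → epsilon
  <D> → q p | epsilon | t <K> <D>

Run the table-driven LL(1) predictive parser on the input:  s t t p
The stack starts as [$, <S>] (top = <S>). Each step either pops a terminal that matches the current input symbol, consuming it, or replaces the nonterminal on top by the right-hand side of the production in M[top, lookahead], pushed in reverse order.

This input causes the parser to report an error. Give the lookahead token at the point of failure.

p

step 1: stack=$ <S>  input=s t t p $  — expand <S> → s <D>
step 2: stack=$ <D> s  input=s t t p $  — match s
step 3: stack=$ <D>  input=t t p $  — expand <D> → t <K> <D>
step 4: stack=$ <D> <K> t  input=t t p $  — match t
step 5: stack=$ <D> <K>  input=t p $  — expand <K> → epsilon
step 6: stack=$ <D>  input=t p $  — expand <D> → t <K> <D>
step 7: stack=$ <D> <K> t  input=t p $  — match t
step 8: stack=$ <D> <K>  input=p $  — error: M[<K>, p] is empty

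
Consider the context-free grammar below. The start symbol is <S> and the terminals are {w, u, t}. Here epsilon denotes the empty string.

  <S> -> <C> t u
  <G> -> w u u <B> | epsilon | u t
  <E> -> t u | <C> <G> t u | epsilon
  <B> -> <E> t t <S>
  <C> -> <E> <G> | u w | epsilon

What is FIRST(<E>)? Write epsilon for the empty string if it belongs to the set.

FIRST(<G>) = {epsilon, u, w}
FIRST(<S>) = {t, u, w}  (via <C> t u)
FIRST(<E>) = {epsilon, t, u, w}  (via <C> <G> t u)
FIRST(<B>) = {t, u, w}  (via <E> t t <S>)
FIRST(<C>) = {epsilon, t, u, w}  (via <E> <G>)

{epsilon, t, u, w}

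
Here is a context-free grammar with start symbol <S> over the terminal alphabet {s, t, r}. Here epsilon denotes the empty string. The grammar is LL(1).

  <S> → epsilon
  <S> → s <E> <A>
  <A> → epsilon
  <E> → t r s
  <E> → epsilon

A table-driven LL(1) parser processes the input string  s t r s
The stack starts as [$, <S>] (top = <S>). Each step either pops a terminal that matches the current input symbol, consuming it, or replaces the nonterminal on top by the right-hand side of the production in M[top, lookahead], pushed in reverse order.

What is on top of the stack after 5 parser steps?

step 1: stack=$ <S>  input=s t r s $  — expand <S> → s <E> <A>
step 2: stack=$ <A> <E> s  input=s t r s $  — match s
step 3: stack=$ <A> <E>  input=t r s $  — expand <E> → t r s
step 4: stack=$ <A> s r t  input=t r s $  — match t
step 5: stack=$ <A> s r  input=r s $  — match r
Stack after step 5: $ <A> s (top = s).

s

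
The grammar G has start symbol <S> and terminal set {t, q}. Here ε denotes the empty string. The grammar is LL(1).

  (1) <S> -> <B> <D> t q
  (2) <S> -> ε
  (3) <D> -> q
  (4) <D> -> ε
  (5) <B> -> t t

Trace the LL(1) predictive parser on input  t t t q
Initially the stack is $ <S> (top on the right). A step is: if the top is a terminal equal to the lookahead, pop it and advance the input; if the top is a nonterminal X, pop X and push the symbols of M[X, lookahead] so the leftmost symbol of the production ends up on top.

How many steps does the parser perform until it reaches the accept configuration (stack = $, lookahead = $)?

7

     Stack          Input      Action
  1  $ <S>          t t t q $  expand <S> -> <B> <D> t q
  2  $ q t <D> <B>  t t t q $  expand <B> -> t t
  3  $ q t <D> t t  t t t q $  match t
  4  $ q t <D> t    t t q $    match t
  5  $ q t <D>      t q $      expand <D> -> ε
  6  $ q t          t q $      match t
  7  $ q            q $        match q
Accept reached after 7 steps.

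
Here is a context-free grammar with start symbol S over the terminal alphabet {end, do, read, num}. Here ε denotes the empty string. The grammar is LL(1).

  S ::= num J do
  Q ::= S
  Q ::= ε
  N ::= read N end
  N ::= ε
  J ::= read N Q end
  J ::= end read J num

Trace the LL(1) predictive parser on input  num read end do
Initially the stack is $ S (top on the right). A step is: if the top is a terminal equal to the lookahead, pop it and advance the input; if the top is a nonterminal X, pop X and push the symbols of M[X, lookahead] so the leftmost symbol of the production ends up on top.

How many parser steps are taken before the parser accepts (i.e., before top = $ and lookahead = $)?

8

step 1: stack=$ S  input=num read end do $  — expand S ::= num J do
step 2: stack=$ do J num  input=num read end do $  — match num
step 3: stack=$ do J  input=read end do $  — expand J ::= read N Q end
step 4: stack=$ do end Q N read  input=read end do $  — match read
step 5: stack=$ do end Q N  input=end do $  — expand N ::= ε
step 6: stack=$ do end Q  input=end do $  — expand Q ::= ε
step 7: stack=$ do end  input=end do $  — match end
step 8: stack=$ do  input=do $  — match do
Accept reached after 8 steps.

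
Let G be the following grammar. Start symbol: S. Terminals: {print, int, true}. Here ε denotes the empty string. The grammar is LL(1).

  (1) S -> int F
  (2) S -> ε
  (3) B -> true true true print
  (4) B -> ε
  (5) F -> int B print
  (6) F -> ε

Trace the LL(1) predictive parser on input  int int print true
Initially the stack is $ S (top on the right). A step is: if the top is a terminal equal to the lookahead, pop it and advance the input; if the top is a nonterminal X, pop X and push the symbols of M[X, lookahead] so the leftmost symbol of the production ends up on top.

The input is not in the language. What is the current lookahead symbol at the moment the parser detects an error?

true

     Stack          Input                 Action
  1  $ S            int int print true $  expand S -> int F
  2  $ F int        int int print true $  match int
  3  $ F            int print true $      expand F -> int B print
  4  $ print B int  int print true $      match int
  5  $ print B      print true $          expand B -> ε
  6  $ print        print true $          match print
  7  $              true $                error: stack empty but input remains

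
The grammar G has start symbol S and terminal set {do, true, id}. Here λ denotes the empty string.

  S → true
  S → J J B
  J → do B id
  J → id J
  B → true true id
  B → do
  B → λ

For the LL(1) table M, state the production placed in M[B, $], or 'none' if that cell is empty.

FIRST(J) = {do, id}
FIRST(B) = {λ, do, true}
FIRST(S) = {do, id, true}  (via J J B)
FOLLOW(S) includes $ since S is the start symbol.
FOLLOW(S): S appears on no right-hand side. Thus FOLLOW(S) = {$}.
FOLLOW(B): in S→J J B, the suffix after B is empty, so FOLLOW(B) ⊇ FOLLOW(S) = {$}; in J→do B id, B is followed by id with FIRST {id}. Thus FOLLOW(B) = {$, id}.
For B → true true id: FIRST(true true id) = {true}, so it goes in M[B, t] for t ∈ {true}.
For B → do: FIRST(do) = {do}, so it goes in M[B, t] for t ∈ {do}.
For B → λ: FIRST(λ) = {λ}, so it goes in M[B, t] for t ∈ {}; since λ ∈ FIRST, also for every t ∈ FOLLOW(B) = {$, id}.

B → λ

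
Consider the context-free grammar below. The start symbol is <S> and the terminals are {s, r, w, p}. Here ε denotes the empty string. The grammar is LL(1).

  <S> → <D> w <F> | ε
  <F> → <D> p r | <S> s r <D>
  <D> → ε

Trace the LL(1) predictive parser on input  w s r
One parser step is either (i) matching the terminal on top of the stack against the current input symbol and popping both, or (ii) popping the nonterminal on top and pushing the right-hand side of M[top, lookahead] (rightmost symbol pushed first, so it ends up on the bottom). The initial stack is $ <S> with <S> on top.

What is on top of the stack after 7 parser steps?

     Stack          Input    Action
  1  $ <S>          w s r $  expand <S> → <D> w <F>
  2  $ <F> w <D>    w s r $  expand <D> → ε
  3  $ <F> w        w s r $  match w
  4  $ <F>          s r $    expand <F> → <S> s r <D>
  5  $ <D> r s <S>  s r $    expand <S> → ε
  6  $ <D> r s      s r $    match s
  7  $ <D> r        r $      match r
Stack after step 7: $ <D> (top = <D>).

<D>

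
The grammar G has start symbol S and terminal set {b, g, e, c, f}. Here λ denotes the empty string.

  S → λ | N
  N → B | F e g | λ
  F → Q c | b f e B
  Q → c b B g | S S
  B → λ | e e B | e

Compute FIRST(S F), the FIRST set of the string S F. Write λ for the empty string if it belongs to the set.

FIRST(B): from B→λ we get {λ}; from B→e e B we get {e}; from B→e we get {e}. So FIRST(B) = {λ, e}.
FIRST(S): from S→λ we get {λ}; from S→N we get {λ, b, c, e}. So FIRST(S) = {λ, b, c, e}.
FIRST(Q): from Q→c b B g we get {c}; from Q→S S we get {λ, b, c, e}. So FIRST(Q) = {λ, b, c, e}.
FIRST(F): from F→Q c we get {b, c, e}; from F→b f e B we get {b}. So FIRST(F) = {b, c, e}.
FIRST(N): from N→B we get {λ, e}; from N→F e g we get {b, c, e}; from N→λ we get {λ}. So FIRST(N) = {λ, b, c, e}.
FIRST(S F): take FIRST of each symbol in turn, carrying on past any symbol whose FIRST contains λ; result {b, c, e}.

{b, c, e}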